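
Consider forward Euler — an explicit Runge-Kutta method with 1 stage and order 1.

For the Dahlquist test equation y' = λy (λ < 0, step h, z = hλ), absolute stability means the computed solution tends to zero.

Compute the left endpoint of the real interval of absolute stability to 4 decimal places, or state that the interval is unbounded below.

z* = -2.0000.

Set f=λy, z=hλ:
  order 1, 1-stage ⇒ R(z)=1+z
  (e.g. R(-0.99)=0.01000, |R|=0.01000)

Solve |R(x)|<1 on ℝ⁻.
x=-0.99: |R|=0.0100
|R(-2.11)|=1.1100 |R(-1.16)|=0.1600 |R(-0.74)|=0.2600
Bisect:
  x_lo=-2.6605 |R|=1.6605  x_hi=-0.0837 |R|=0.9163
  mid=-1.37210 |R|=0.37210 →hi
  mid=-2.01628 |R|=1.01628 →lo
  mid=-1.69419 |R|=0.69419 →hi
  mid=-1.85523 |R|=0.85523 →hi
  mid=-1.93576 |R|=0.93576 →hi
  mid=-1.97602 |R|=0.97602 →hi
  mid=-1.99615 |R|=0.99615 →hi
  mid=-2.00621 |R|=1.00621 →lo
  mid=-2.00118 |R|=1.00118 →lo
  ...
  [-2.00008,-1.99992] ⇒ x*=-2.0000
So |R|<1 on (-2.0000, 0).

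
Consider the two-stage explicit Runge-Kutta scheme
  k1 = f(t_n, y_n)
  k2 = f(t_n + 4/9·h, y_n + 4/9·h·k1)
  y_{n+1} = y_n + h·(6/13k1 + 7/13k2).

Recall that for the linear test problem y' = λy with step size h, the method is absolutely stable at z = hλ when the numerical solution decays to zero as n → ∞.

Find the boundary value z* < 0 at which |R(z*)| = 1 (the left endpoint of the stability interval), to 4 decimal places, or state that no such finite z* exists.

left endpoint -4.1786.

Test eqn y'=λy, z=hλ:
  k1=λy_n ⇒ h·k1=z·y_n;  k2=λ(1+4/9z)y_n ⇒ h·k2=z(1+4/9z)y_n
  y_{n+1}/y_n = 1 + 6/13z + 7/13z(1+4/9z) = 1 + z + 28/117z²
  ⇒ R(z) = 1 + z + 28/117z².

Solve |R(x)|<1 on ℝ⁻.
x=-0.59: |R|=0.4933
R=1: x+28/117x²=0 ⇒ x=−117/28=-4.1786; min R=1−1/(4·28/117)=-0.0446>−1
Confirm numerically:
  x=-3.714: |R|=0.58708 <1
  x=-2.825: |R|=0.08489 <1
  x=-2.781: |R|=0.06986 <1
  x=-2.494: |R|=0.00544 <1
  x=-4.716: |R|=1.60655 >1
  x=-4.705: |R|=1.59275 >1
  x=-4.601: |R|=1.46513 >1
So |R|<1 on (-4.1786, 0).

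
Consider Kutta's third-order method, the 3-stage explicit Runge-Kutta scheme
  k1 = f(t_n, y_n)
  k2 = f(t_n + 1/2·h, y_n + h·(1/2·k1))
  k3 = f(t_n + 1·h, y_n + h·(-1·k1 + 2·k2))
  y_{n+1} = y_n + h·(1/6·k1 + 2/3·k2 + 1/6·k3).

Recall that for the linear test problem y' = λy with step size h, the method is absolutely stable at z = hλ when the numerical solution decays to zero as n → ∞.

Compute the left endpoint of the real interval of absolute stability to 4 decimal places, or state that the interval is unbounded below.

Test eqn y'=λy, z=hλ:
  order 3, 3-stage ⇒ R(z)=1+z+z^2/2+z^3/6
  (e.g. R(-0.81)=0.42948, |R|=0.42948)

Boundary: |R(x)|=1, x<0.
x=-0.81: |R|=0.4295
|R(-2.89)|=1.7369 |R(-2.7)|=1.3355 |R(-2.46)|=0.9154
Bisect:
  x_lo=-2.9177 |R|=1.8010  x_hi=-0.3232 |R|=0.7234
  mid=-1.62046 |R|=0.01671 →hi
  mid=-2.26909 |R|=0.64187 →hi
  mid=-2.59340 |R|=1.13762 →lo
  mid=-2.43125 |R|=0.87093 →hi
  mid=-2.51232 |R|=0.99931 →hi
  mid=-2.55286 |R|=1.06719 →lo
  mid=-2.53259 |R|=1.03293 →lo
  mid=-2.52246 |R|=1.01604 →lo
  mid=-2.51739 |R|=1.00766 →lo
  mid=-2.51486 |R|=1.00348 →lo
  ...
  [-2.51280,-2.51264] ⇒ x*=-2.5127
Interval (-2.5127, 0).

left endpoint -2.5127.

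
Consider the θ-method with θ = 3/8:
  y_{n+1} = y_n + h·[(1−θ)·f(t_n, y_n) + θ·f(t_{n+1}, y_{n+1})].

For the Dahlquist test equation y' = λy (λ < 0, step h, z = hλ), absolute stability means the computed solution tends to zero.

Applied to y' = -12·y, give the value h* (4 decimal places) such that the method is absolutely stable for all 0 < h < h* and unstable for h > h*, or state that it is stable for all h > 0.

Test eqn y'=λy, z=hλ:
  y_{n+1} = y_n + z·[5/8·y_n + 3/8·y_{n+1}] ⇒ (1 − 3/8z)y_{n+1} = (1 + 5/8z)y_n
  so R(z) = (1 + 5/8z)/(1 − 3/8z).

Need |R(x)|<1, x<0.
x=-0.94: |R|=0.3050
R=−1: 1+5/8x = −1+3/8x ⇒ -1/4x=2 ⇒ x=2/(-1/4)=-8.0000
Confirm numerically:
  x=-7.400: |R|=0.96026 <1
  x=-5.670: |R|=0.81367 <1
  x=-4.277: |R|=0.64255 <1
  x=-8.361: |R|=1.02182 >1
  x=-8.330: |R|=1.02001 >1
  x=-8.040: |R|=1.00249 >1
So |R|<1 on (-8.0000, 0).

(-8.0000,0); λ=-12 ⇒ h* = (8)/12 = 0.6667.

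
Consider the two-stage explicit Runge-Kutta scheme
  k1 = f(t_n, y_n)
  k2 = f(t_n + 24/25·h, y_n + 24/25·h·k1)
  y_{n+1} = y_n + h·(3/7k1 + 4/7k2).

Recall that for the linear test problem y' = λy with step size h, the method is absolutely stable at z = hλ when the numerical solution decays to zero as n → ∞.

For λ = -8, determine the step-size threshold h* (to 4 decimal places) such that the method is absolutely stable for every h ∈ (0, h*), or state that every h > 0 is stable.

Set f=λy, z=hλ:
  k1=λy_n ⇒ h·k1=z·y_n;  k2=λ(1+24/25z)y_n ⇒ h·k2=z(1+24/25z)y_n
  y_{n+1}/y_n = 1 + 3/7z + 4/7z(1+24/25z) = 1 + z + 96/175z²
  ⇒ R(z) = 1 + z + 96/175z².

Need |R(x)|<1, x<0.
x=-1.28: |R|=0.6188
R=1: x+96/175x²=0 ⇒ x=−175/96=-1.8229; min R=1−1/(4·96/175)=0.5443>−1
Confirm numerically:
  x=-1.335: |R|=0.64268 <1
  x=-1.185: |R|=0.58532 <1
  x=-1.101: |R|=0.56398 <1
  x=-0.747: |R|=0.55911 <1
  x=-2.179: |R|=1.42564 >1
  x=-1.987: |R|=1.17885 >1
So |R|<1 on (-1.8229, 0).

(-1.8229,0); λ=-8 ⇒ h* = (175/96)/8 = 0.2279.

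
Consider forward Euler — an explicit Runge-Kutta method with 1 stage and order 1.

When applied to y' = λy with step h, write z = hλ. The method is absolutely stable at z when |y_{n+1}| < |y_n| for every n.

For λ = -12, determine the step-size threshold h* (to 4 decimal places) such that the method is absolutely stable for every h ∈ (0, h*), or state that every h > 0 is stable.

(-2.0000,0); λ=-12 ⇒ h* = 0.1667.

On y'=λy, z=hλ:
  order 1, 1-stage ⇒ R(z)=1+z
  (e.g. R(-0.95)=0.05000, |R|=0.05000)

Boundary: |R(x)|=1, x<0.
x=-0.95: |R|=0.0500
|R(-2.35)|=1.3500 |R(-0.81)|=0.1900 |R(-0.72)|=0.2800
Bisect:
  x_lo=-2.6269 |R|=1.6269  x_hi=-0.2000 |R|=0.8000
  mid=-1.41349 |R|=0.41349 →hi
  mid=-2.02021 |R|=1.02021 →lo
  mid=-1.71685 |R|=0.71685 →hi
  mid=-1.86853 |R|=0.86853 →hi
  mid=-1.94437 |R|=0.94437 →hi
  mid=-1.98229 |R|=0.98229 →hi
  mid=-2.00125 |R|=1.00125 →lo
  ...
  [-2.00007,-1.99992] ⇒ x*=-2.0000
Interval (-2.0000, 0).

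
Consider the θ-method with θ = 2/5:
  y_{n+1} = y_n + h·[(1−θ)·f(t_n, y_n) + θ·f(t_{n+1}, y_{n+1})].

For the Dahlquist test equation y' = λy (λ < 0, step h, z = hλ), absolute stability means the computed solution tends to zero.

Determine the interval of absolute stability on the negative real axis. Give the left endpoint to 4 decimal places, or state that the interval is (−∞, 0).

z∈(-10.0000,0).

Set f=λy, z=hλ:
  y_{n+1} = y_n + z·[3/5·y_n + 2/5·y_{n+1}] ⇒ (1 − 2/5z)y_{n+1} = (1 + 3/5z)y_n
  so R(z) = (1 + 3/5z)/(1 − 2/5z).

Boundary: |R(x)|=1, x<0.
x=-0.77: |R|=0.4113
R=−1: 1+3/5x = −1+2/5x ⇒ -1/5x=2 ⇒ x=2/(-1/5)=-10.0000
Confirm numerically:
  x=-7.964: |R|=0.90271 <1
  x=-4.987: |R|=0.66522 <1
  x=-4.361: |R|=0.58905 <1
  x=-10.511: |R|=1.01964 >1
  x=-10.145: |R|=1.00573 >1
  x=-10.053: |R|=1.00211 >1
So |R|<1 on (-10.0000, 0).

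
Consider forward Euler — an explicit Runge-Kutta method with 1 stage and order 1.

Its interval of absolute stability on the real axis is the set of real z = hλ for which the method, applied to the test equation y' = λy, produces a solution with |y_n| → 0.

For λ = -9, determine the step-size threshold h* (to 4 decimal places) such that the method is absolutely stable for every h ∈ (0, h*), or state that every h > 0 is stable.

(-2.0000,0); λ=-9 ⇒ h* = 0.2222.

Test eqn y'=λy, z=hλ:
  order 1, 1-stage ⇒ R(z)=1+z
  (e.g. R(-0.67)=0.33000, |R|=0.33000)

Find x<0 with |R(x)|<1.
x=-0.67: |R|=0.3300
|R(-2.23)|=1.2300 |R(-2.15)|=1.1500 |R(-1.46)|=0.4600
Bisect:
  x_lo=-2.8918 |R|=1.8918  x_hi=-0.0889 |R|=0.9111
  mid=-1.49037 |R|=0.49037 →hi
  mid=-2.19109 |R|=1.19109 →lo
  mid=-1.84073 |R|=0.84073 →hi
  mid=-2.01591 |R|=1.01591 →lo
  mid=-1.92832 |R|=0.92832 →hi
  mid=-1.97211 |R|=0.97211 →hi
  mid=-1.99401 |R|=0.99401 →hi
  mid=-2.00496 |R|=1.00496 →lo
  ...
  [-2.00017,-2.00000] ⇒ x*=-2.0000
Interval (-2.0000, 0).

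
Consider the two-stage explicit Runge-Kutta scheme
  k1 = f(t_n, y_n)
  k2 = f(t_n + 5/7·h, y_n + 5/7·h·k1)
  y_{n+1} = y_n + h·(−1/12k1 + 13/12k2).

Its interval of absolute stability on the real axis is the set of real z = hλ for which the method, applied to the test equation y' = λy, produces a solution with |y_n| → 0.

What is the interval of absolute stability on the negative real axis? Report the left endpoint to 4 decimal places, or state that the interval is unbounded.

On y'=λy, z=hλ:
  k1=λy_n ⇒ h·k1=z·y_n;  k2=λ(1+5/7z)y_n ⇒ h·k2=z(1+5/7z)y_n
  y_{n+1}/y_n = 1 − 1/12z + 13/12z(1+5/7z) = 1 + z + 65/84z²
  ⇒ R(z) = 1 + z + 65/84z².

Boundary: |R(x)|=1, x<0.
x=-1.48: |R|=1.2150
R=1: x+65/84x²=0 ⇒ x=−84/65=-1.2923; min R=1−1/(4·65/84)=0.6769>−1
Confirm numerically:
  x=-0.946: |R|=0.74649 <1
  x=-0.892: |R|=0.72369 <1
  x=-0.731: |R|=0.68249 <1
  x=-1.530: |R|=1.28141 >1
  x=-1.510: |R|=1.25436 >1
Interval (-1.2923, 0).

(-1.2923, 0).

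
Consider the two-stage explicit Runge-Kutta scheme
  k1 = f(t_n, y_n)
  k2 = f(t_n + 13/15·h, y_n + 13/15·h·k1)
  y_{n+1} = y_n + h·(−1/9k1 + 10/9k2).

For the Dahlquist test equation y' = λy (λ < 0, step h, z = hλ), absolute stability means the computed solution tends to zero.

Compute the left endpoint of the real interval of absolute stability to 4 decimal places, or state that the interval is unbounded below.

z* = -1.0385.

On y'=λy, z=hλ:
  k1=λy_n ⇒ h·k1=z·y_n;  k2=λ(1+13/15z)y_n ⇒ h·k2=z(1+13/15z)y_n
  y_{n+1}/y_n = 1 − 1/9z + 10/9z(1+13/15z) = 1 + z + 26/27z²
  Hence R(z) = 1 + z + 26/27z².

Find x<0 with |R(x)|<1.
x=-1.27: |R|=1.2832
R=1: x+26/27x²=0 ⇒ x=−27/26=-1.0385; min R=1−1/(4·26/27)=0.7404>−1
Confirm numerically:
  x=-0.914: |R|=0.89046 <1
  x=-0.657: |R|=0.75866 <1
  x=-0.521: |R|=0.74039 <1
  x=-1.576: |R|=1.81578 >1
  x=-1.283: |R|=1.30212 >1
So |R|<1 on (-1.0385, 0).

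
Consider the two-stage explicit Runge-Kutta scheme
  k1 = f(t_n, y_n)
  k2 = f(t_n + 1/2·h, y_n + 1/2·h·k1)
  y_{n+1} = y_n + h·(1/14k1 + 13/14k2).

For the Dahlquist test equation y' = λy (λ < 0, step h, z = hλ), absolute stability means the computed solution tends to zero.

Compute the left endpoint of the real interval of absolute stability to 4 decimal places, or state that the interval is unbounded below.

z* = -2.1538.

With y'=λy (z=hλ):
  k1=λy_n ⇒ h·k1=z·y_n;  k2=λ(1+1/2z)y_n ⇒ h·k2=z(1+1/2z)y_n
  y_{n+1}/y_n = 1 + 1/14z + 13/14z(1+1/2z) = 1 + z + 13/28z²
  so R(z) = 1 + z + 13/28z².

Find x<0 with |R(x)|<1.
x=-1.42: |R|=0.5162
R=1: x+13/28x²=0 ⇒ x=−28/13=-2.1538; min R=1−1/(4·13/28)=0.4615>−1
Confirm numerically:
  x=-1.796: |R|=0.70161 <1
  x=-1.576: |R|=0.57718 <1
  x=-1.300: |R|=0.48464 <1
  x=-2.549: |R|=1.46765 >1
  x=-2.270: |R|=1.12242 >1
Stable set (-2.1538, 0).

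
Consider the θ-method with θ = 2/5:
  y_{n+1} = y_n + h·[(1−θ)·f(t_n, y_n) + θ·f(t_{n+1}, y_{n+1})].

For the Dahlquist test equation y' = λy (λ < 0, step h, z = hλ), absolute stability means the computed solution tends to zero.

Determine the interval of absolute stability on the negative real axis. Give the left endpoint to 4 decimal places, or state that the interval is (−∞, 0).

Set f=λy, z=hλ:
  y_{n+1} = y_n + z·[3/5·y_n + 2/5·y_{n+1}] ⇒ (1 − 2/5z)y_{n+1} = (1 + 3/5z)y_n
  R(z) = (1 + 3/5z)/(1 − 2/5z).

Find x<0 with |R(x)|<1.
x=-0.85: |R|=0.3657
R=−1: 1+3/5x = −1+2/5x ⇒ -1/5x=2 ⇒ x=2/(-1/5)=-10.0000
Confirm numerically:
  x=-9.797: |R|=0.99175 <1
  x=-7.621: |R|=0.88247 <1
  x=-6.187: |R|=0.78053 <1
  x=-10.495: |R|=1.01905 >1
  x=-10.282: |R|=1.01103 >1
So |R|<1 on (-10.0000, 0).

z∈(-10.0000,0).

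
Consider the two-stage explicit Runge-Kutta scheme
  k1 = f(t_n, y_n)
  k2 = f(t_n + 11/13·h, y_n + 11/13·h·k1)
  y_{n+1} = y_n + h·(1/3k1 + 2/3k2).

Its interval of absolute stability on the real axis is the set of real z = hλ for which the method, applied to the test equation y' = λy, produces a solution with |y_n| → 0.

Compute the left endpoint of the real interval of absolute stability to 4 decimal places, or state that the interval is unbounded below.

Test eqn y'=λy, z=hλ:
  k1=λy_n ⇒ h·k1=z·y_n;  k2=λ(1+11/13z)y_n ⇒ h·k2=z(1+11/13z)y_n
  y_{n+1}/y_n = 1 + 1/3z + 2/3z(1+11/13z) = 1 + z + 22/39z²
  R(z) = 1 + z + 22/39z².

Solve |R(x)|<1 on ℝ⁻.
x=-0.69: |R|=0.5786
R=1: x+22/39x²=0 ⇒ x=−39/22=-1.7727; min R=1−1/(4·22/39)=0.5568>−1
Confirm numerically:
  x=-1.719: |R|=0.94790 <1
  x=-1.613: |R|=0.85466 <1
  x=-1.226: |R|=0.62189 <1
  x=-2.181: |R|=1.50230 >1
  x=-1.969: |R|=1.21800 >1
Interval (-1.7727, 0).

left endpoint -1.7727.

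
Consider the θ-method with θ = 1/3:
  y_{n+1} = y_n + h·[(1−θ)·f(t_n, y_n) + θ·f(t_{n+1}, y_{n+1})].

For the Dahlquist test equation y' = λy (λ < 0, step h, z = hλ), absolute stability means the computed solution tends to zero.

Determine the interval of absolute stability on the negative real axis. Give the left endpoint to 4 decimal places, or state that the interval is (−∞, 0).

With y'=λy (z=hλ):
  y_{n+1} = y_n + z·[2/3·y_n + 1/3·y_{n+1}] ⇒ (1 − 1/3z)y_{n+1} = (1 + 2/3z)y_n
  Hence R(z) = (1 + 2/3z)/(1 − 1/3z).

Find x<0 with |R(x)|<1.
x=-1.44: |R|=0.0270
R=−1: 1+2/3x = −1+1/3x ⇒ -1/3x=2 ⇒ x=2/(-1/3)=-6.0000
Confirm numerically:
  x=-4.943: |R|=0.86693 <1
  x=-3.662: |R|=0.64905 <1
  x=-3.623: |R|=0.64110 <1
  x=-3.048: |R|=0.51190 <1
  x=-6.446: |R|=1.04722 >1
  x=-6.254: |R|=1.02745 >1
  x=-6.167: |R|=1.01822 >1
Stable set (-6.0000, 0).

(-6.0000, 0).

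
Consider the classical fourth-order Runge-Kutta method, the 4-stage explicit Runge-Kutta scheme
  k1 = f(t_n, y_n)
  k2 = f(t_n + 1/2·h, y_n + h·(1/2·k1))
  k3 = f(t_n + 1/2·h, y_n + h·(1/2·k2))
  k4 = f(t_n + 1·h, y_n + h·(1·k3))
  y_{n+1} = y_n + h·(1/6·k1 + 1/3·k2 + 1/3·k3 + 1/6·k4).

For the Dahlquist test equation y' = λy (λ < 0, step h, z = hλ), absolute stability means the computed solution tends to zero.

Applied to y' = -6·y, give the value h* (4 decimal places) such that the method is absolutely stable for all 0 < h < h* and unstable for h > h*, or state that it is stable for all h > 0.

(-2.7853,0); λ=-6 ⇒ h* = 0.4642.

Set f=λy, z=hλ:
  order 4, 4-stage ⇒ R(z)=1+z+z^2/2+z^3/6+z^4/24
  (e.g. R(-0.36)=0.69772, |R|=0.69772)

Solve |R(x)|<1 on ℝ⁻.
x=-0.36: |R|=0.6977
|R(-2.56)|=0.7102 |R(-2.09)|=0.3675 |R(-1.49)|=0.2741
Bisect:
  x_lo=-3.1330 |R|=1.6639  x_hi=-0.2645 |R|=0.7676
  mid=-1.69876 |R|=0.27408 →hi
  mid=-2.41588 |R|=0.57168 →hi
  mid=-2.77445 |R|=0.98377 →hi
  mid=-2.95373 |R|=1.28510 →lo
  mid=-2.86409 |R|=1.12544 →lo
  mid=-2.81927 |R|=1.05244 →lo
  mid=-2.79686 |R|=1.01757 →lo
  mid=-2.78565 |R|=1.00054 →lo
  mid=-2.78005 |R|=0.99212 →hi
  mid=-2.78285 |R|=0.99632 →hi
  ...
  [-2.78530,-2.78513] ⇒ x*=-2.7853
So |R|<1 on (-2.7853, 0).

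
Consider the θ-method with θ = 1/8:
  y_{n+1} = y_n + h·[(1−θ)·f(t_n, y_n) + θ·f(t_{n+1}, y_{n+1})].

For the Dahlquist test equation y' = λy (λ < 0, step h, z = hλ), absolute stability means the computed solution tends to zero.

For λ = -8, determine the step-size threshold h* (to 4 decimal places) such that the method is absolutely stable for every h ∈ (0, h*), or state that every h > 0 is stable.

Set f=λy, z=hλ:
  y_{n+1} = y_n + z·[7/8·y_n + 1/8·y_{n+1}] ⇒ (1 − 1/8z)y_{n+1} = (1 + 7/8z)y_n
  so R(z) = (1 + 7/8z)/(1 − 1/8z).

Solve |R(x)|<1 on ℝ⁻.
x=-0.35: |R|=0.6647
R=−1: 1+7/8x = −1+1/8x ⇒ -3/4x=2 ⇒ x=2/(-3/4)=-2.6667
Confirm numerically:
  x=-2.585: |R|=0.95371 <1
  x=-2.095: |R|=0.66023 <1
  x=-1.334: |R|=0.14335 <1
  x=-3.248: |R|=1.31010 >1
  x=-3.100: |R|=1.23423 >1
  x=-3.002: |R|=1.18288 >1
So |R|<1 on (-2.6667, 0).

(-2.6667,0); λ=-8 ⇒ h* = (8/3)/8 = 0.3333.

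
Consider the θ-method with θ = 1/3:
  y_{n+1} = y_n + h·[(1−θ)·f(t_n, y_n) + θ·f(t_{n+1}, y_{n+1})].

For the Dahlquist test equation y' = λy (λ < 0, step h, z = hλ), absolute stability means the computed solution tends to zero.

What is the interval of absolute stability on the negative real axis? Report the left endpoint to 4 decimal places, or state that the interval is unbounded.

With y'=λy (z=hλ):
  y_{n+1} = y_n + z·[2/3·y_n + 1/3·y_{n+1}] ⇒ (1 − 1/3z)y_{n+1} = (1 + 2/3z)y_n
  ⇒ R(z) = (1 + 2/3z)/(1 − 1/3z).

Boundary: |R(x)|=1, x<0.
x=-1.26: |R|=0.1127
R=−1: 1+2/3x = −1+1/3x ⇒ -1/3x=2 ⇒ x=2/(-1/3)=-6.0000
Confirm numerically:
  x=-5.120: |R|=0.89163 <1
  x=-4.211: |R|=0.75191 <1
  x=-3.377: |R|=0.58868 <1
  x=-6.480: |R|=1.05063 >1
  x=-6.343: |R|=1.03671 >1
So |R|<1 on (-6.0000, 0).

(-6.0000, 0).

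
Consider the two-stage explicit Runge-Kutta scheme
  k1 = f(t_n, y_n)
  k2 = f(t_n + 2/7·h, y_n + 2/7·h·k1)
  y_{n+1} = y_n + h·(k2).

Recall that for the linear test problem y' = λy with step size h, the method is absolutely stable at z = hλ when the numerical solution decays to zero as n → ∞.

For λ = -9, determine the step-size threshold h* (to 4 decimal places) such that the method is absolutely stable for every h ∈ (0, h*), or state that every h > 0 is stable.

Test eqn y'=λy, z=hλ:
  k1=λy_n ⇒ h·k1=z·y_n;  k2=λ(1+2/7z)y_n ⇒ h·k2=z(1+2/7z)y_n
  y_{n+1}/y_n = 1 + z(1+2/7z) = 1 + z + 2/7z²
  so R(z) = 1 + z + 2/7z².

Find x<0 with |R(x)|<1.
x=-1.74: |R|=0.1250
R=1: x+2/7x²=0 ⇒ x=−7/2=-3.5000; min R=1−1/(4·2/7)=0.1250>−1
Confirm numerically:
  x=-3.461: |R|=0.96143 <1
  x=-2.907: |R|=0.50747 <1
  x=-1.794: |R|=0.12555 <1
  x=-1.515: |R|=0.14078 <1
  x=-4.044: |R|=1.62855 >1
  x=-3.975: |R|=1.53946 >1
  x=-3.926: |R|=1.47785 >1
Stable set (-3.5000, 0).

(-3.5000,0); λ=-9 ⇒ h* = (7/2)/9 = 0.3889.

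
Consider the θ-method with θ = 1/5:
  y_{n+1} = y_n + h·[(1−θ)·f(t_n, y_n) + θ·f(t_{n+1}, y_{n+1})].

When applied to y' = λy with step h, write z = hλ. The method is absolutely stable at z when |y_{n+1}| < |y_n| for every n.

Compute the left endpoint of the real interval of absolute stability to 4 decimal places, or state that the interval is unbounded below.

left endpoint -3.3333.

On y'=λy, z=hλ:
  y_{n+1} = y_n + z·[4/5·y_n + 1/5·y_{n+1}] ⇒ (1 − 1/5z)y_{n+1} = (1 + 4/5z)y_n
  ⇒ R(z) = (1 + 4/5z)/(1 − 1/5z).

Find x<0 with |R(x)|<1.
x=-0.48: |R|=0.5620
R=−1: 1+4/5x = −1+1/5x ⇒ -3/5x=2 ⇒ x=2/(-3/5)=-3.3333
Confirm numerically:
  x=-2.975: |R|=0.86520 <1
  x=-2.646: |R|=0.73032 <1
  x=-1.735: |R|=0.28805 <1
  x=-3.594: |R|=1.09099 >1
  x=-3.537: |R|=1.07157 >1
Stable set (-3.3333, 0).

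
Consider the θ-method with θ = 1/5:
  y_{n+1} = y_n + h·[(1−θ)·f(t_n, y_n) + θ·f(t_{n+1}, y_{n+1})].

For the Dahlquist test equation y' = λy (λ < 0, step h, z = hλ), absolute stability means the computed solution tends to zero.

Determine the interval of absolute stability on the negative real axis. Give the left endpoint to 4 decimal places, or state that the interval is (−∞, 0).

On y'=λy, z=hλ:
  y_{n+1} = y_n + z·[4/5·y_n + 1/5·y_{n+1}] ⇒ (1 − 1/5z)y_{n+1} = (1 + 4/5z)y_n
  so R(z) = (1 + 4/5z)/(1 − 1/5z).

Need |R(x)|<1, x<0.
x=-0.34: |R|=0.6816
R=−1: 1+4/5x = −1+1/5x ⇒ -3/5x=2 ⇒ x=2/(-3/5)=-3.3333
Confirm numerically:
  x=-2.278: |R|=0.56499 <1
  x=-2.140: |R|=0.49860 <1
  x=-1.377: |R|=0.07966 <1
  x=-3.925: |R|=1.19888 >1
  x=-3.822: |R|=1.16618 >1
  x=-3.519: |R|=1.06538 >1
So |R|<1 on (-3.3333, 0).

(-3.3333, 0).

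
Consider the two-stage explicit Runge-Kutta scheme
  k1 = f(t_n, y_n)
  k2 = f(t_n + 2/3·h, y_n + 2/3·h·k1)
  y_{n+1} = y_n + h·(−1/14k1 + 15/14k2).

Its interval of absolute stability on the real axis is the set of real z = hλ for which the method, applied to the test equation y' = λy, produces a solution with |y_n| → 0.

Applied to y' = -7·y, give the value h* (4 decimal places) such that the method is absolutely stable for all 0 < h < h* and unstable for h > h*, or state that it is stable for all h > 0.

(-1.4000,0); λ=-7 ⇒ h* = (7/5)/7 = 0.2000.

Set f=λy, z=hλ:
  k1=λy_n ⇒ h·k1=z·y_n;  k2=λ(1+2/3z)y_n ⇒ h·k2=z(1+2/3z)y_n
  y_{n+1}/y_n = 1 − 1/14z + 15/14z(1+2/3z) = 1 + z + 5/7z²
  Hence R(z) = 1 + z + 5/7z².

Find x<0 with |R(x)|<1.
x=-0.71: |R|=0.6501
R=1: x+5/7x²=0 ⇒ x=−7/5=-1.4000; min R=1−1/(4·5/7)=0.6500>−1
Confirm numerically:
  x=-1.139: |R|=0.78766 <1
  x=-1.080: |R|=0.75314 <1
  x=-0.920: |R|=0.68457 <1
  x=-0.644: |R|=0.65224 <1
  x=-1.856: |R|=1.60453 >1
  x=-1.610: |R|=1.24150 >1
  x=-1.504: |R|=1.11173 >1
Interval (-1.4000, 0).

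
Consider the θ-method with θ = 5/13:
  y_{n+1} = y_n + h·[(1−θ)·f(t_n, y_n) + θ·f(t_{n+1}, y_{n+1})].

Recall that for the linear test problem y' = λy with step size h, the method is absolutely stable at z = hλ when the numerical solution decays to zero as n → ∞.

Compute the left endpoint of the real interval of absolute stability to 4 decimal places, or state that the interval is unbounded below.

On y'=λy, z=hλ:
  y_{n+1} = y_n + z·[8/13·y_n + 5/13·y_{n+1}] ⇒ (1 − 5/13z)y_{n+1} = (1 + 8/13z)y_n
  Hence R(z) = (1 + 8/13z)/(1 − 5/13z).

Need |R(x)|<1, x<0.
x=-0.35: |R|=0.6915
R=−1: 1+8/13x = −1+5/13x ⇒ -3/13x=2 ⇒ x=2/(-3/13)=-8.6667
Confirm numerically:
  x=-8.003: |R|=0.96244 <1
  x=-7.210: |R|=0.91091 <1
  x=-5.024: |R|=0.71333 <1
  x=-4.251: |R|=0.61328 <1
  x=-9.131: |R|=1.02375 >1
  x=-9.080: |R|=1.02123 >1
  x=-8.959: |R|=1.01517 >1
Stable set (-8.6667, 0).

left endpoint -8.6667.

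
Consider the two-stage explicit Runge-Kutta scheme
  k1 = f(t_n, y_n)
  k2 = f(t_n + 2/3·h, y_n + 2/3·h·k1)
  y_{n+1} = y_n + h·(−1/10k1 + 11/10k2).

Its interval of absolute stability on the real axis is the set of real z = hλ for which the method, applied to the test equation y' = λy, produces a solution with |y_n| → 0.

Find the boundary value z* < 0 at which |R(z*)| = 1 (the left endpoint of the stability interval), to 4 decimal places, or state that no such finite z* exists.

Test eqn y'=λy, z=hλ:
  k1=λy_n ⇒ h·k1=z·y_n;  k2=λ(1+2/3z)y_n ⇒ h·k2=z(1+2/3z)y_n
  y_{n+1}/y_n = 1 − 1/10z + 11/10z(1+2/3z) = 1 + z + 11/15z²
  Hence R(z) = 1 + z + 11/15z².

Need |R(x)|<1, x<0.
x=-1.18: |R|=0.8411
R=1: x+11/15x²=0 ⇒ x=−15/11=-1.3636; min R=1−1/(4·11/15)=0.6591>−1
Confirm numerically:
  x=-1.229: |R|=0.87866 <1
  x=-0.936: |R|=0.70647 <1
  x=-0.922: |R|=0.70139 <1
  x=-1.659: |R|=1.35934 >1
  x=-1.502: |R|=1.15240 >1
Stable set (-1.3636, 0).

left endpoint -1.3636.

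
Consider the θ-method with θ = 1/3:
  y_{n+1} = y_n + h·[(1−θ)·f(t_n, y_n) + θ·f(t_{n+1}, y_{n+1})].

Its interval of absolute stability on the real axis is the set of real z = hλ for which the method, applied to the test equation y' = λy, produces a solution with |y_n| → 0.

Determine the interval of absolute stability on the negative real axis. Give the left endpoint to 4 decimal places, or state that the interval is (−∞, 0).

With y'=λy (z=hλ):
  y_{n+1} = y_n + z·[2/3·y_n + 1/3·y_{n+1}] ⇒ (1 − 1/3z)y_{n+1} = (1 + 2/3z)y_n
  so R(z) = (1 + 2/3z)/(1 − 1/3z).

Need |R(x)|<1, x<0.
x=-0.63: |R|=0.4793
R=−1: 1+2/3x = −1+1/3x ⇒ -1/3x=2 ⇒ x=2/(-1/3)=-6.0000
Confirm numerically:
  x=-4.839: |R|=0.85189 <1
  x=-3.654: |R|=0.64743 <1
  x=-2.666: |R|=0.41158 <1
  x=-6.556: |R|=1.05818 >1
  x=-6.442: |R|=1.04681 >1
Stable set (-6.0000, 0).

z∈(-6.0000,0).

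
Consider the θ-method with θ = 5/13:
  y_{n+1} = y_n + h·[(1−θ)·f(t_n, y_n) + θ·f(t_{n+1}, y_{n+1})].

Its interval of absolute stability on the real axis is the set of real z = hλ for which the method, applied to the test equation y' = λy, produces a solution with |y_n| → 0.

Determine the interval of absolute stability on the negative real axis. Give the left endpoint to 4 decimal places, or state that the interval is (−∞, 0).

Test eqn y'=λy, z=hλ:
  y_{n+1} = y_n + z·[8/13·y_n + 5/13·y_{n+1}] ⇒ (1 − 5/13z)y_{n+1} = (1 + 8/13z)y_n
  so R(z) = (1 + 8/13z)/(1 − 5/13z).

Boundary: |R(x)|=1, x<0.
x=-1.45: |R|=0.0691
R=−1: 1+8/13x = −1+5/13x ⇒ -3/13x=2 ⇒ x=2/(-3/13)=-8.6667
Confirm numerically:
  x=-8.591: |R|=0.99594 <1
  x=-5.655: |R|=0.78110 <1
  x=-4.999: |R|=0.71041 <1
  x=-9.176: |R|=1.02595 >1
  x=-8.870: |R|=1.01064 >1
Stable set (-8.6667, 0).

(-8.6667, 0).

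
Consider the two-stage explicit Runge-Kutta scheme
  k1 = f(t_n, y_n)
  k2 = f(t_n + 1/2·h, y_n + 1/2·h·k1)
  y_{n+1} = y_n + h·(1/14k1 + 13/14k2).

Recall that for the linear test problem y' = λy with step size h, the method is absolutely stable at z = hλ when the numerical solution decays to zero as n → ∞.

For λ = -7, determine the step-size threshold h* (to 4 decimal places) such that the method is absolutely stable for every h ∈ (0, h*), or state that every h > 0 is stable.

(-2.1538,0); λ=-7 ⇒ h* = (28/13)/7 = 0.3077.

Set f=λy, z=hλ:
  k1=λy_n ⇒ h·k1=z·y_n;  k2=λ(1+1/2z)y_n ⇒ h·k2=z(1+1/2z)y_n
  y_{n+1}/y_n = 1 + 1/14z + 13/14z(1+1/2z) = 1 + z + 13/28z²
  R(z) = 1 + z + 13/28z².

Solve |R(x)|<1 on ℝ⁻.
x=-1.33: |R|=0.4913
R=1: x+13/28x²=0 ⇒ x=−28/13=-2.1538; min R=1−1/(4·13/28)=0.4615>−1
Confirm numerically:
  x=-1.735: |R|=0.66260 <1
  x=-1.711: |R|=0.64821 <1
  x=-1.604: |R|=0.59052 <1
  x=-1.442: |R|=0.52342 <1
  x=-2.294: |R|=1.14927 >1
  x=-2.267: |R|=1.11910 >1
Interval (-2.1538, 0).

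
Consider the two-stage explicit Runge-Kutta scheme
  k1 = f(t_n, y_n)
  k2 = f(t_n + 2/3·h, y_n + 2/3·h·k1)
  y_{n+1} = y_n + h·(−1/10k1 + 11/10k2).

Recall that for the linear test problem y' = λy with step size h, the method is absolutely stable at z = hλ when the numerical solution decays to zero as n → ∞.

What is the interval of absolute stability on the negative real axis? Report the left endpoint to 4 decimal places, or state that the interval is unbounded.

z∈(-1.3636,0).

Test eqn y'=λy, z=hλ:
  k1=λy_n ⇒ h·k1=z·y_n;  k2=λ(1+2/3z)y_n ⇒ h·k2=z(1+2/3z)y_n
  y_{n+1}/y_n = 1 − 1/10z + 11/10z(1+2/3z) = 1 + z + 11/15z²
  ⇒ R(z) = 1 + z + 11/15z².

Need |R(x)|<1, x<0.
x=-0.76: |R|=0.6636
R=1: x+11/15x²=0 ⇒ x=−15/11=-1.3636; min R=1−1/(4·11/15)=0.6591>−1
Confirm numerically:
  x=-1.184: |R|=0.84403 <1
  x=-1.085: |R|=0.77830 <1
  x=-0.816: |R|=0.67229 <1
  x=-0.598: |R|=0.66424 <1
  x=-1.953: |R|=1.84409 >1
  x=-1.487: |R|=1.13452 >1
So |R|<1 on (-1.3636, 0).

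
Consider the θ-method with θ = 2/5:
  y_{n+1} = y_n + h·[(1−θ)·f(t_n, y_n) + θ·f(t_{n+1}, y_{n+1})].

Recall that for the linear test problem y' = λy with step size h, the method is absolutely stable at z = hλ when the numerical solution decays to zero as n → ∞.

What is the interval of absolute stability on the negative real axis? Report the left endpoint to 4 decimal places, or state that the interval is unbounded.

With y'=λy (z=hλ):
  y_{n+1} = y_n + z·[3/5·y_n + 2/5·y_{n+1}] ⇒ (1 − 2/5z)y_{n+1} = (1 + 3/5z)y_n
  R(z) = (1 + 3/5z)/(1 − 2/5z).

Boundary: |R(x)|=1, x<0.
x=-0.81: |R|=0.3882
R=−1: 1+3/5x = −1+2/5x ⇒ -1/5x=2 ⇒ x=2/(-1/5)=-10.0000
Confirm numerically:
  x=-9.364: |R|=0.97320 <1
  x=-8.849: |R|=0.94929 <1
  x=-4.975: |R|=0.66388 <1
  x=-10.402: |R|=1.01558 >1
  x=-10.124: |R|=1.00491 >1
Interval (-10.0000, 0).

(-10.0000, 0).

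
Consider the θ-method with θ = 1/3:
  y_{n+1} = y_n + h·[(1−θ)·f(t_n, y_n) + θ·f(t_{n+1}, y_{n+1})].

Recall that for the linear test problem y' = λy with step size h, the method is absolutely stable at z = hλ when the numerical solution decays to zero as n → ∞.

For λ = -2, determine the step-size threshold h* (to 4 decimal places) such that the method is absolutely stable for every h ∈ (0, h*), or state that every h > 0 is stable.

(-6.0000,0); λ=-2 ⇒ h* = (6)/2 = 3.0000.

Set f=λy, z=hλ:
  y_{n+1} = y_n + z·[2/3·y_n + 1/3·y_{n+1}] ⇒ (1 − 1/3z)y_{n+1} = (1 + 2/3z)y_n
  ⇒ R(z) = (1 + 2/3z)/(1 − 1/3z).

Need |R(x)|<1, x<0.
x=-0.62: |R|=0.4862
R=−1: 1+2/3x = −1+1/3x ⇒ -1/3x=2 ⇒ x=2/(-1/3)=-6.0000
Confirm numerically:
  x=-4.733: |R|=0.83616 <1
  x=-3.268: |R|=0.56414 <1
  x=-3.251: |R|=0.56023 <1
  x=-6.411: |R|=1.04367 >1
  x=-6.139: |R|=1.01521 >1
So |R|<1 on (-6.0000, 0).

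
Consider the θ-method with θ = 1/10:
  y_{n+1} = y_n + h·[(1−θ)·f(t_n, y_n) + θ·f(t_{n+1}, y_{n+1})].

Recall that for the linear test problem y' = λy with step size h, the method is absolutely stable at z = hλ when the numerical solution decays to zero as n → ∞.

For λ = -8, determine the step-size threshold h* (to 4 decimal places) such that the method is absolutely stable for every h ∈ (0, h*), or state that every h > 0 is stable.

With y'=λy (z=hλ):
  y_{n+1} = y_n + z·[9/10·y_n + 1/10·y_{n+1}] ⇒ (1 − 1/10z)y_{n+1} = (1 + 9/10z)y_n
  so R(z) = (1 + 9/10z)/(1 − 1/10z).

Need |R(x)|<1, x<0.
x=-0.85: |R|=0.2166
R=−1: 1+9/10x = −1+1/10x ⇒ -4/5x=2 ⇒ x=2/(-4/5)=-2.5000
Confirm numerically:
  x=-2.477: |R|=0.98525 <1
  x=-2.301: |R|=0.87058 <1
  x=-1.406: |R|=0.23268 <1
  x=-1.060: |R|=0.04159 <1
  x=-2.840: |R|=1.21184 >1
  x=-2.633: |R|=1.08422 >1
So |R|<1 on (-2.5000, 0).

(-2.5000,0); λ=-8 ⇒ h* = (5/2)/8 = 0.3125.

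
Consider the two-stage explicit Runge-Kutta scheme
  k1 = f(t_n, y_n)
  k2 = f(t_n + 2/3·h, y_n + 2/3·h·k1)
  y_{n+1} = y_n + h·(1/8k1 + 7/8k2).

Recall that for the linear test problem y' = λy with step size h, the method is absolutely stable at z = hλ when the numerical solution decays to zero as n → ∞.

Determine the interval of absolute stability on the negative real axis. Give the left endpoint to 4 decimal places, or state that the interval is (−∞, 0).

z∈(-1.7143,0).

Test eqn y'=λy, z=hλ:
  k1=λy_n ⇒ h·k1=z·y_n;  k2=λ(1+2/3z)y_n ⇒ h·k2=z(1+2/3z)y_n
  y_{n+1}/y_n = 1 + 1/8z + 7/8z(1+2/3z) = 1 + z + 7/12z²
  R(z) = 1 + z + 7/12z².

Find x<0 with |R(x)|<1.
x=-0.71: |R|=0.5841
R=1: x+7/12x²=0 ⇒ x=−12/7=-1.7143; min R=1−1/(4·7/12)=0.5714>−1
Confirm numerically:
  x=-1.602: |R|=0.89507 <1
  x=-0.986: |R|=0.58111 <1
  x=-0.970: |R|=0.57886 <1
  x=-2.232: |R|=1.67406 >1
  x=-1.749: |R|=1.03542 >1
Interval (-1.7143, 0).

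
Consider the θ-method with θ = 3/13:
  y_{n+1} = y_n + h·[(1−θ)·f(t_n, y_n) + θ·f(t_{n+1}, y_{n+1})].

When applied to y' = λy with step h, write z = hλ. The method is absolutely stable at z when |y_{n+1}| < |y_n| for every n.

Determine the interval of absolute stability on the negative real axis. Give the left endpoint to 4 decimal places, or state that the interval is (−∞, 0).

Test eqn y'=λy, z=hλ:
  y_{n+1} = y_n + z·[10/13·y_n + 3/13·y_{n+1}] ⇒ (1 − 3/13z)y_{n+1} = (1 + 10/13z)y_n
  R(z) = (1 + 10/13z)/(1 − 3/13z).

Find x<0 with |R(x)|<1.
x=-1.41: |R|=0.0638
R=−1: 1+10/13x = −1+3/13x ⇒ -7/13x=2 ⇒ x=2/(-7/13)=-3.7143
Confirm numerically:
  x=-3.169: |R|=0.83041 <1
  x=-3.152: |R|=0.82472 <1
  x=-2.531: |R|=0.59778 <1
  x=-1.886: |R|=0.31407 <1
  x=-4.231: |R|=1.14078 >1
  x=-3.890: |R|=1.04986 >1
  x=-3.888: |R|=1.04930 >1
Interval (-3.7143, 0).

z∈(-3.7143,0).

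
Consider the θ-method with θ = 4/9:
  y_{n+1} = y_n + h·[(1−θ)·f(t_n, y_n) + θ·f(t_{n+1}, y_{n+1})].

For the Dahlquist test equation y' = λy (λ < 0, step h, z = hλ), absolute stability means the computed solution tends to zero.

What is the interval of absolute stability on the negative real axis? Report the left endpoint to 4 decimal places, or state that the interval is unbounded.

z∈(-18.0000,0).

With y'=λy (z=hλ):
  y_{n+1} = y_n + z·[5/9·y_n + 4/9·y_{n+1}] ⇒ (1 − 4/9z)y_{n+1} = (1 + 5/9z)y_n
  R(z) = (1 + 5/9z)/(1 − 4/9z).

Solve |R(x)|<1 on ℝ⁻.
x=-0.33: |R|=0.7122
R=−1: 1+5/9x = −1+4/9x ⇒ -1/9x=2 ⇒ x=2/(-1/9)=-18.0000
Confirm numerically:
  x=-17.565: |R|=0.99451 <1
  x=-14.774: |R|=0.95263 <1
  x=-10.616: |R|=0.85652 <1
  x=-10.177: |R|=0.84262 <1
  x=-18.385: |R|=1.00466 >1
  x=-18.080: |R|=1.00098 >1
Stable set (-18.0000, 0).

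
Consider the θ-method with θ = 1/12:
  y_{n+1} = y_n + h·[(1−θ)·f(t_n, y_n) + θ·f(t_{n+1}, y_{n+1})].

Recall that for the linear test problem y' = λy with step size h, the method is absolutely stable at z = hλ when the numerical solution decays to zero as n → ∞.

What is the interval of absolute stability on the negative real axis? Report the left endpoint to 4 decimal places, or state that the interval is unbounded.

z∈(-2.4000,0).

Test eqn y'=λy, z=hλ:
  y_{n+1} = y_n + z·[11/12·y_n + 1/12·y_{n+1}] ⇒ (1 − 1/12z)y_{n+1} = (1 + 11/12z)y_n
  R(z) = (1 + 11/12z)/(1 − 1/12z).

Boundary: |R(x)|=1, x<0.
x=-0.66: |R|=0.3744
R=−1: 1+11/12x = −1+1/12x ⇒ -5/6x=2 ⇒ x=2/(-5/6)=-2.4000
Confirm numerically:
  x=-2.022: |R|=0.73042 <1
  x=-1.764: |R|=0.53793 <1
  x=-1.338: |R|=0.20378 <1
  x=-2.970: |R|=1.38076 >1
  x=-2.836: |R|=1.29388 >1
  x=-2.760: |R|=1.24390 >1
So |R|<1 on (-2.4000, 0).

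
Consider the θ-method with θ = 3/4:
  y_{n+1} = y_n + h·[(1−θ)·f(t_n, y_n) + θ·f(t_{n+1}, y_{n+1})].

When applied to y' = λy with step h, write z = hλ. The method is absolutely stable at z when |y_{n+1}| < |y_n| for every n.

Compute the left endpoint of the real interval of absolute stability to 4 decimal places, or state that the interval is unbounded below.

(−∞, 0) — no finite endpoint.

On y'=λy, z=hλ:
  y_{n+1} = y_n + z·[1/4·y_n + 3/4·y_{n+1}] ⇒ (1 − 3/4z)y_{n+1} = (1 + 1/4z)y_n
  ⇒ R(z) = (1 + 1/4z)/(1 − 3/4z).

Solve |R(x)|<1 on ℝ⁻.
x=-1.3: |R|=0.3418
x=-2: |R|=0.2000
x=-10: |R|=0.1765
x=-100: |R|=0.3158
θ=3/4≥1/2 ⇒ |1+1/4x|<|1−3/4x| ∀x<0 ⇒ unbounded interval.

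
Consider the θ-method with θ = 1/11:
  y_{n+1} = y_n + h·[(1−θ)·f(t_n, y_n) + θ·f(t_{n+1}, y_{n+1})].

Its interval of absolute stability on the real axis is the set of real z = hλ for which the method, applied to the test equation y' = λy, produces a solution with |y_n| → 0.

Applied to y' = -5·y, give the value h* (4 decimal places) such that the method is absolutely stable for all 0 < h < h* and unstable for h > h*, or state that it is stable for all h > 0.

(-2.4444,0); λ=-5 ⇒ h* = (22/9)/5 = 0.4889.

Set f=λy, z=hλ:
  y_{n+1} = y_n + z·[10/11·y_n + 1/11·y_{n+1}] ⇒ (1 − 1/11z)y_{n+1} = (1 + 10/11z)y_n
  R(z) = (1 + 10/11z)/(1 − 1/11z).

Find x<0 with |R(x)|<1.
x=-1.14: |R|=0.0329
R=−1: 1+10/11x = −1+1/11x ⇒ -9/11x=2 ⇒ x=2/(-9/11)=-2.4444
Confirm numerically:
  x=-2.165: |R|=0.80896 <1
  x=-2.004: |R|=0.69517 <1
  x=-1.523: |R|=0.33778 <1
  x=-1.483: |R|=0.30682 <1
  x=-2.820: |R|=1.24457 >1
  x=-2.744: |R|=1.19616 >1
Stable set (-2.4444, 0).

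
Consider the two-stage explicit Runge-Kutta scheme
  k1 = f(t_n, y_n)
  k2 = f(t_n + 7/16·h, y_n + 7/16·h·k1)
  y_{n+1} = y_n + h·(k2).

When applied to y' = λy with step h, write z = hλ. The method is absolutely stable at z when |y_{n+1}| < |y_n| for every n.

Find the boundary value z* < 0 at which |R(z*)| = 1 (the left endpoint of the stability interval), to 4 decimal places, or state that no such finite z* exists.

z* = -2.2857.

On y'=λy, z=hλ:
  k1=λy_n ⇒ h·k1=z·y_n;  k2=λ(1+7/16z)y_n ⇒ h·k2=z(1+7/16z)y_n
  y_{n+1}/y_n = 1 + z(1+7/16z) = 1 + z + 7/16z²
  R(z) = 1 + z + 7/16z².

Need |R(x)|<1, x<0.
x=-1.46: |R|=0.4726
R=1: x+7/16x²=0 ⇒ x=−16/7=-2.2857; min R=1−1/(4·7/16)=0.4286>−1
Confirm numerically:
  x=-2.144: |R|=0.86707 <1
  x=-1.745: |R|=0.58720 <1
  x=-1.129: |R|=0.42866 <1
  x=-2.811: |R|=1.64600 >1
  x=-2.748: |R|=1.55578 >1
  x=-2.716: |R|=1.51129 >1
So |R|<1 on (-2.2857, 0).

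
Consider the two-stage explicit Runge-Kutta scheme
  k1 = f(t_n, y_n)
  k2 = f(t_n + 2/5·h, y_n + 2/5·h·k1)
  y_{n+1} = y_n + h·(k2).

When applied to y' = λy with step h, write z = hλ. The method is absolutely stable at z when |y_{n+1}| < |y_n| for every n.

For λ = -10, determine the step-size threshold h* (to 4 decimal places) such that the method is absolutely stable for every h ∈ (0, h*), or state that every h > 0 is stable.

(-2.5000,0); λ=-10 ⇒ h* = (5/2)/10 = 0.2500.

Set f=λy, z=hλ:
  k1=λy_n ⇒ h·k1=z·y_n;  k2=λ(1+2/5z)y_n ⇒ h·k2=z(1+2/5z)y_n
  y_{n+1}/y_n = 1 + z(1+2/5z) = 1 + z + 2/5z²
  R(z) = 1 + z + 2/5z².

Find x<0 with |R(x)|<1.
x=-0.62: |R|=0.5338
R=1: x+2/5x²=0 ⇒ x=−5/2=-2.5000; min R=1−1/(4·2/5)=0.3750>−1
Confirm numerically:
  x=-1.819: |R|=0.50450 <1
  x=-1.808: |R|=0.49955 <1
  x=-1.619: |R|=0.42946 <1
  x=-1.128: |R|=0.38095 <1
  x=-2.860: |R|=1.41184 >1
  x=-2.694: |R|=1.20905 >1
  x=-2.545: |R|=1.04581 >1
Interval (-2.5000, 0).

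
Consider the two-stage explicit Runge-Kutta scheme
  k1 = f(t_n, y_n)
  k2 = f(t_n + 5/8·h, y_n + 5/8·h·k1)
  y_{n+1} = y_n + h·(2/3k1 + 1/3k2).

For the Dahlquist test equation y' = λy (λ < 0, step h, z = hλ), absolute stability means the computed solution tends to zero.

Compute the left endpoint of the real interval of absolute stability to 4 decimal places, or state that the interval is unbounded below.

On y'=λy, z=hλ:
  k1=λy_n ⇒ h·k1=z·y_n;  k2=λ(1+5/8z)y_n ⇒ h·k2=z(1+5/8z)y_n
  y_{n+1}/y_n = 1 + 2/3z + 1/3z(1+5/8z) = 1 + z + 5/24z²
  so R(z) = 1 + z + 5/24z².

Find x<0 with |R(x)|<1.
x=-0.71: |R|=0.3950
R=1: x+5/24x²=0 ⇒ x=−24/5=-4.8000; min R=1−1/(4·5/24)=-0.2000>−1
Confirm numerically:
  x=-4.216: |R|=0.48705 <1
  x=-3.605: |R|=0.10251 <1
  x=-3.442: |R|=0.02620 <1
  x=-5.201: |R|=1.43450 >1
  x=-5.196: |R|=1.42867 >1
  x=-5.149: |R|=1.37438 >1
Interval (-4.8000, 0).

z* = -4.8000.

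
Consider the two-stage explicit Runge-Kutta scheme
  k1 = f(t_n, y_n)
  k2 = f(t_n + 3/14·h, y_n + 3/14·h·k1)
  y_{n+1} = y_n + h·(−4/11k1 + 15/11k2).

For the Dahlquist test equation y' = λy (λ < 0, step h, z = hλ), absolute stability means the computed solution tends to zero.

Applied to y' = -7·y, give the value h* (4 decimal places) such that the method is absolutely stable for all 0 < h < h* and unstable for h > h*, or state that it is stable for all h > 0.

(-3.4222,0); λ=-7 ⇒ h* = (154/45)/7 = 0.4889.

On y'=λy, z=hλ:
  k1=λy_n ⇒ h·k1=z·y_n;  k2=λ(1+3/14z)y_n ⇒ h·k2=z(1+3/14z)y_n
  y_{n+1}/y_n = 1 − 4/11z + 15/11z(1+3/14z) = 1 + z + 45/154z²
  Hence R(z) = 1 + z + 45/154z².

Need |R(x)|<1, x<0.
x=-0.67: |R|=0.4612
R=1: x+45/154x²=0 ⇒ x=−154/45=-3.4222; min R=1−1/(4·45/154)=0.1444>−1
Confirm numerically:
  x=-2.702: |R|=0.43135 <1
  x=-1.906: |R|=0.15554 <1
  x=-1.568: |R|=0.15043 <1
  x=-3.925: |R|=1.57664 >1
  x=-3.850: |R|=1.48125 >1
Stable set (-3.4222, 0).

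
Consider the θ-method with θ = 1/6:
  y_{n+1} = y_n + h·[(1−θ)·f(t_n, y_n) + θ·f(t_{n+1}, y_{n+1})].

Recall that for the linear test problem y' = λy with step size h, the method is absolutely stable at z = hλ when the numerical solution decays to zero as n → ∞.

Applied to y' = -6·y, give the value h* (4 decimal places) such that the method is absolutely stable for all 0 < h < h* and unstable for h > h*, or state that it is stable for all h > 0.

On y'=λy, z=hλ:
  y_{n+1} = y_n + z·[5/6·y_n + 1/6·y_{n+1}] ⇒ (1 − 1/6z)y_{n+1} = (1 + 5/6z)y_n
  so R(z) = (1 + 5/6z)/(1 − 1/6z).

Need |R(x)|<1, x<0.
x=-1.37: |R|=0.1153
R=−1: 1+5/6x = −1+1/6x ⇒ -2/3x=2 ⇒ x=2/(-2/3)=-3.0000
Confirm numerically:
  x=-2.969: |R|=0.98617 <1
  x=-2.874: |R|=0.94320 <1
  x=-2.778: |R|=0.89884 <1
  x=-1.507: |R|=0.20448 <1
  x=-3.480: |R|=1.20253 >1
  x=-3.393: |R|=1.16736 >1
  x=-3.176: |R|=1.07672 >1
Stable set (-3.0000, 0).

(-3.0000,0); λ=-6 ⇒ h* = (3)/6 = 0.5000.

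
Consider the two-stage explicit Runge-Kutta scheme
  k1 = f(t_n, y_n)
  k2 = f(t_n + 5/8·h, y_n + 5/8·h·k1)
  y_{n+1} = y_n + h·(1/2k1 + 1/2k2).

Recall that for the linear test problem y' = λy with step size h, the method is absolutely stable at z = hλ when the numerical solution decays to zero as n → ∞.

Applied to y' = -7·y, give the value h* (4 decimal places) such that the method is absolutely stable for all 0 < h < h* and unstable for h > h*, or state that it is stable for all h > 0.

Set f=λy, z=hλ:
  k1=λy_n ⇒ h·k1=z·y_n;  k2=λ(1+5/8z)y_n ⇒ h·k2=z(1+5/8z)y_n
  y_{n+1}/y_n = 1 + 1/2z + 1/2z(1+5/8z) = 1 + z + 5/16z²
  ⇒ R(z) = 1 + z + 5/16z².

Need |R(x)|<1, x<0.
x=-1.44: |R|=0.2080
R=1: x+5/16x²=0 ⇒ x=−16/5=-3.2000; min R=1−1/(4·5/16)=0.2000>−1
Confirm numerically:
  x=-2.839: |R|=0.67973 <1
  x=-2.498: |R|=0.45200 <1
  x=-1.904: |R|=0.22888 <1
  x=-1.458: |R|=0.20630 <1
  x=-3.372: |R|=1.18124 >1
  x=-3.361: |R|=1.16910 >1
So |R|<1 on (-3.2000, 0).

(-3.2000,0); λ=-7 ⇒ h* = (16/5)/7 = 0.4571.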